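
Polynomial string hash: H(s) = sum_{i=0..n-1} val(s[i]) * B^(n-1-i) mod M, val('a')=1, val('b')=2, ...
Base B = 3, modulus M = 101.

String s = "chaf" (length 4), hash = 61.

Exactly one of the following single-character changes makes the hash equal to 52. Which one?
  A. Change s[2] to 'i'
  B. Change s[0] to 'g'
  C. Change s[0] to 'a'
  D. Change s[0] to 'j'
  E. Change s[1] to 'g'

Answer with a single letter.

Option A: s[2]='a'->'i', delta=(9-1)*3^1 mod 101 = 24, hash=61+24 mod 101 = 85
Option B: s[0]='c'->'g', delta=(7-3)*3^3 mod 101 = 7, hash=61+7 mod 101 = 68
Option C: s[0]='c'->'a', delta=(1-3)*3^3 mod 101 = 47, hash=61+47 mod 101 = 7
Option D: s[0]='c'->'j', delta=(10-3)*3^3 mod 101 = 88, hash=61+88 mod 101 = 48
Option E: s[1]='h'->'g', delta=(7-8)*3^2 mod 101 = 92, hash=61+92 mod 101 = 52 <-- target

Answer: E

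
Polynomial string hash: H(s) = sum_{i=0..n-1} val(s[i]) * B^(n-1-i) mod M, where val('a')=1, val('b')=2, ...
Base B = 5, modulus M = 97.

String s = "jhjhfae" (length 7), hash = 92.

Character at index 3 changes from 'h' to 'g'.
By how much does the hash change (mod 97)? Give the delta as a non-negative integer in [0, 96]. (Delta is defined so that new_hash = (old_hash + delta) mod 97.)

Delta formula: (val(new) - val(old)) * B^(n-1-k) mod M
  val('g') - val('h') = 7 - 8 = -1
  B^(n-1-k) = 5^3 mod 97 = 28
  Delta = -1 * 28 mod 97 = 69

Answer: 69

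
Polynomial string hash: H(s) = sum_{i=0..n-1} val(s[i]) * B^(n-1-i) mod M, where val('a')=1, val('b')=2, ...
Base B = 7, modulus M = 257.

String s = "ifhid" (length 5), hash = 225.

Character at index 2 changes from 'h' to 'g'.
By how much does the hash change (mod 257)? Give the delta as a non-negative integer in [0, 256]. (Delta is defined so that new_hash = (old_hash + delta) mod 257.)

Delta formula: (val(new) - val(old)) * B^(n-1-k) mod M
  val('g') - val('h') = 7 - 8 = -1
  B^(n-1-k) = 7^2 mod 257 = 49
  Delta = -1 * 49 mod 257 = 208

Answer: 208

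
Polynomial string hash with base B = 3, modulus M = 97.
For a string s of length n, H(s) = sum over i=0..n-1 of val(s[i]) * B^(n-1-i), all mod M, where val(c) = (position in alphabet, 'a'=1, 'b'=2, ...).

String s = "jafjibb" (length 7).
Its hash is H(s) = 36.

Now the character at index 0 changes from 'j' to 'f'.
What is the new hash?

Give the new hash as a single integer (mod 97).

val('j') = 10, val('f') = 6
Position k = 0, exponent = n-1-k = 6
B^6 mod M = 3^6 mod 97 = 50
Delta = (6 - 10) * 50 mod 97 = 91
New hash = (36 + 91) mod 97 = 30

Answer: 30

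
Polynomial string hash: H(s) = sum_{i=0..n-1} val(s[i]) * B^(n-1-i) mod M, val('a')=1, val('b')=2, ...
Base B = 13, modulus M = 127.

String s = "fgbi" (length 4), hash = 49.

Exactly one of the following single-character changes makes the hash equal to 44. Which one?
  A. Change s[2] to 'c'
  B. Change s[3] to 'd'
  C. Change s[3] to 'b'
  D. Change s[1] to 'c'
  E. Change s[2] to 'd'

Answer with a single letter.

Answer: B

Derivation:
Option A: s[2]='b'->'c', delta=(3-2)*13^1 mod 127 = 13, hash=49+13 mod 127 = 62
Option B: s[3]='i'->'d', delta=(4-9)*13^0 mod 127 = 122, hash=49+122 mod 127 = 44 <-- target
Option C: s[3]='i'->'b', delta=(2-9)*13^0 mod 127 = 120, hash=49+120 mod 127 = 42
Option D: s[1]='g'->'c', delta=(3-7)*13^2 mod 127 = 86, hash=49+86 mod 127 = 8
Option E: s[2]='b'->'d', delta=(4-2)*13^1 mod 127 = 26, hash=49+26 mod 127 = 75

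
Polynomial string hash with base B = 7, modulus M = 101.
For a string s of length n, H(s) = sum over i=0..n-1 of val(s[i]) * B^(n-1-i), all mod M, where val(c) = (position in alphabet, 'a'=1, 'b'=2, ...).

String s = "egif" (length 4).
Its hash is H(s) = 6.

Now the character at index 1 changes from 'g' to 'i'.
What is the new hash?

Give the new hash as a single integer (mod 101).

Answer: 3

Derivation:
val('g') = 7, val('i') = 9
Position k = 1, exponent = n-1-k = 2
B^2 mod M = 7^2 mod 101 = 49
Delta = (9 - 7) * 49 mod 101 = 98
New hash = (6 + 98) mod 101 = 3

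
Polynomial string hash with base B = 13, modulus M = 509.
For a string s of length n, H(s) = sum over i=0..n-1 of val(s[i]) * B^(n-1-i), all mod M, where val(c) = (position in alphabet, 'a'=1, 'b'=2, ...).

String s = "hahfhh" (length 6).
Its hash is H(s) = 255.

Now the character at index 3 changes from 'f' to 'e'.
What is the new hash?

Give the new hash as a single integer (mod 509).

Answer: 86

Derivation:
val('f') = 6, val('e') = 5
Position k = 3, exponent = n-1-k = 2
B^2 mod M = 13^2 mod 509 = 169
Delta = (5 - 6) * 169 mod 509 = 340
New hash = (255 + 340) mod 509 = 86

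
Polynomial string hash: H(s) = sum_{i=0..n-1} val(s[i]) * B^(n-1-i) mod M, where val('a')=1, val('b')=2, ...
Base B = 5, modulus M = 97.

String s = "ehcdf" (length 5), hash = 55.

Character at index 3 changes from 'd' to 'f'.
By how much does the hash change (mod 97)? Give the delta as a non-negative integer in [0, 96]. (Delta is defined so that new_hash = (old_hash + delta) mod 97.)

Answer: 10

Derivation:
Delta formula: (val(new) - val(old)) * B^(n-1-k) mod M
  val('f') - val('d') = 6 - 4 = 2
  B^(n-1-k) = 5^1 mod 97 = 5
  Delta = 2 * 5 mod 97 = 10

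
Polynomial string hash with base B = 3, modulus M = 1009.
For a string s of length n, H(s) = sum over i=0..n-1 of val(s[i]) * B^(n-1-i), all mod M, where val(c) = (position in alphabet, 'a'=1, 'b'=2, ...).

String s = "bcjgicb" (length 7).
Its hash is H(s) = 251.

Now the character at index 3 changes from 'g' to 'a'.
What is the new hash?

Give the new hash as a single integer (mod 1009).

val('g') = 7, val('a') = 1
Position k = 3, exponent = n-1-k = 3
B^3 mod M = 3^3 mod 1009 = 27
Delta = (1 - 7) * 27 mod 1009 = 847
New hash = (251 + 847) mod 1009 = 89

Answer: 89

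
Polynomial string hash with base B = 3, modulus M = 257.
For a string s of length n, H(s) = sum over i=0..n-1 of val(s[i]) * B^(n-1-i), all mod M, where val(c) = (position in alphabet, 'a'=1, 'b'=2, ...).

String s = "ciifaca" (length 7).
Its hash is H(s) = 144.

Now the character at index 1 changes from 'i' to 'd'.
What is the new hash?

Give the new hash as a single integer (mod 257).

val('i') = 9, val('d') = 4
Position k = 1, exponent = n-1-k = 5
B^5 mod M = 3^5 mod 257 = 243
Delta = (4 - 9) * 243 mod 257 = 70
New hash = (144 + 70) mod 257 = 214

Answer: 214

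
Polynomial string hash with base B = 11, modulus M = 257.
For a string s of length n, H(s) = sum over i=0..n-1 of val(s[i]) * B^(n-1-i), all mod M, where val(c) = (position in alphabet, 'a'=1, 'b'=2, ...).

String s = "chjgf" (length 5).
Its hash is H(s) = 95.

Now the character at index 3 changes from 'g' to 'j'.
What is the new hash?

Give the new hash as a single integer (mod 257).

Answer: 128

Derivation:
val('g') = 7, val('j') = 10
Position k = 3, exponent = n-1-k = 1
B^1 mod M = 11^1 mod 257 = 11
Delta = (10 - 7) * 11 mod 257 = 33
New hash = (95 + 33) mod 257 = 128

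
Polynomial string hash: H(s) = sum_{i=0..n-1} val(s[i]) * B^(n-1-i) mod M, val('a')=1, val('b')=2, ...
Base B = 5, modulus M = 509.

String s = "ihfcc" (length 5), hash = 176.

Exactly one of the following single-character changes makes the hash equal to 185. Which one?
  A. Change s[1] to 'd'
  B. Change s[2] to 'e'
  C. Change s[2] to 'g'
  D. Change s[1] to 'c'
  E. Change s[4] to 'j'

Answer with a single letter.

Answer: A

Derivation:
Option A: s[1]='h'->'d', delta=(4-8)*5^3 mod 509 = 9, hash=176+9 mod 509 = 185 <-- target
Option B: s[2]='f'->'e', delta=(5-6)*5^2 mod 509 = 484, hash=176+484 mod 509 = 151
Option C: s[2]='f'->'g', delta=(7-6)*5^2 mod 509 = 25, hash=176+25 mod 509 = 201
Option D: s[1]='h'->'c', delta=(3-8)*5^3 mod 509 = 393, hash=176+393 mod 509 = 60
Option E: s[4]='c'->'j', delta=(10-3)*5^0 mod 509 = 7, hash=176+7 mod 509 = 183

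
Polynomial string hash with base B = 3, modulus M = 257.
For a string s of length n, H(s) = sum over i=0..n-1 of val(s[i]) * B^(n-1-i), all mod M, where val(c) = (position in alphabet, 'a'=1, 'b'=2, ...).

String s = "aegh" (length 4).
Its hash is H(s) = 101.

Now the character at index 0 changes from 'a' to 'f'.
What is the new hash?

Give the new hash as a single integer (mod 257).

Answer: 236

Derivation:
val('a') = 1, val('f') = 6
Position k = 0, exponent = n-1-k = 3
B^3 mod M = 3^3 mod 257 = 27
Delta = (6 - 1) * 27 mod 257 = 135
New hash = (101 + 135) mod 257 = 236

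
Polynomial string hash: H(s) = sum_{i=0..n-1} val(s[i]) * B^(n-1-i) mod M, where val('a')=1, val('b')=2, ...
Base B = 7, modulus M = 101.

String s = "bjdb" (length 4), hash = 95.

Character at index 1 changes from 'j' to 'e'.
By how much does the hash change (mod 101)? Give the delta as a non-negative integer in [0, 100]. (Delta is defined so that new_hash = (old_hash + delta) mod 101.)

Answer: 58

Derivation:
Delta formula: (val(new) - val(old)) * B^(n-1-k) mod M
  val('e') - val('j') = 5 - 10 = -5
  B^(n-1-k) = 7^2 mod 101 = 49
  Delta = -5 * 49 mod 101 = 58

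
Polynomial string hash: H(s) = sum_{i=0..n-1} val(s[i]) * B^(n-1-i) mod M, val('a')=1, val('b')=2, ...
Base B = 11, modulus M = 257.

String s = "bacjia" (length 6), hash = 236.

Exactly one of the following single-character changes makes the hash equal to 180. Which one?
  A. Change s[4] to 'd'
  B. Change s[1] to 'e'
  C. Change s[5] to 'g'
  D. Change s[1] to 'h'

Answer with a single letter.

Answer: D

Derivation:
Option A: s[4]='i'->'d', delta=(4-9)*11^1 mod 257 = 202, hash=236+202 mod 257 = 181
Option B: s[1]='a'->'e', delta=(5-1)*11^4 mod 257 = 225, hash=236+225 mod 257 = 204
Option C: s[5]='a'->'g', delta=(7-1)*11^0 mod 257 = 6, hash=236+6 mod 257 = 242
Option D: s[1]='a'->'h', delta=(8-1)*11^4 mod 257 = 201, hash=236+201 mod 257 = 180 <-- target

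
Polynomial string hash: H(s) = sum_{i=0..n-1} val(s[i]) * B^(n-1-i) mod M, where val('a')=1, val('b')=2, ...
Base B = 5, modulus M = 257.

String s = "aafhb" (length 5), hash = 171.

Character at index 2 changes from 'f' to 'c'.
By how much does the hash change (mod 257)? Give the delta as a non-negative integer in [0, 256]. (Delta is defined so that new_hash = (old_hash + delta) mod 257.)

Delta formula: (val(new) - val(old)) * B^(n-1-k) mod M
  val('c') - val('f') = 3 - 6 = -3
  B^(n-1-k) = 5^2 mod 257 = 25
  Delta = -3 * 25 mod 257 = 182

Answer: 182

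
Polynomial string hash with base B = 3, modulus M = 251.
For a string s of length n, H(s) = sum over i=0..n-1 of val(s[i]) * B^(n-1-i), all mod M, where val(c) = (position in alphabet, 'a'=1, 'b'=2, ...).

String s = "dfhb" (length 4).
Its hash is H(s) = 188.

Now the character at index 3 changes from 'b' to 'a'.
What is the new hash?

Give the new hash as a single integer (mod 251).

Answer: 187

Derivation:
val('b') = 2, val('a') = 1
Position k = 3, exponent = n-1-k = 0
B^0 mod M = 3^0 mod 251 = 1
Delta = (1 - 2) * 1 mod 251 = 250
New hash = (188 + 250) mod 251 = 187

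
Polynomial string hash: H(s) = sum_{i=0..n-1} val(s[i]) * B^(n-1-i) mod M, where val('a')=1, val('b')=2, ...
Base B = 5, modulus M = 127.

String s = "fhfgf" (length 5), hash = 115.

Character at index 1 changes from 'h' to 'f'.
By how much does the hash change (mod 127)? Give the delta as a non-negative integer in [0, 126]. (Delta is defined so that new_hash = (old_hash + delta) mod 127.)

Answer: 4

Derivation:
Delta formula: (val(new) - val(old)) * B^(n-1-k) mod M
  val('f') - val('h') = 6 - 8 = -2
  B^(n-1-k) = 5^3 mod 127 = 125
  Delta = -2 * 125 mod 127 = 4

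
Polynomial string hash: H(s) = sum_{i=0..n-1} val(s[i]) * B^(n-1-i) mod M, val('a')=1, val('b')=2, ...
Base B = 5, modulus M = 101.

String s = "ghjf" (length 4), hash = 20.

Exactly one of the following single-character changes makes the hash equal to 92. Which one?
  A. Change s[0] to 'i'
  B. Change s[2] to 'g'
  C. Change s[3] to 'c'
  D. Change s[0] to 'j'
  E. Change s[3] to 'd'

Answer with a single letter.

Option A: s[0]='g'->'i', delta=(9-7)*5^3 mod 101 = 48, hash=20+48 mod 101 = 68
Option B: s[2]='j'->'g', delta=(7-10)*5^1 mod 101 = 86, hash=20+86 mod 101 = 5
Option C: s[3]='f'->'c', delta=(3-6)*5^0 mod 101 = 98, hash=20+98 mod 101 = 17
Option D: s[0]='g'->'j', delta=(10-7)*5^3 mod 101 = 72, hash=20+72 mod 101 = 92 <-- target
Option E: s[3]='f'->'d', delta=(4-6)*5^0 mod 101 = 99, hash=20+99 mod 101 = 18

Answer: D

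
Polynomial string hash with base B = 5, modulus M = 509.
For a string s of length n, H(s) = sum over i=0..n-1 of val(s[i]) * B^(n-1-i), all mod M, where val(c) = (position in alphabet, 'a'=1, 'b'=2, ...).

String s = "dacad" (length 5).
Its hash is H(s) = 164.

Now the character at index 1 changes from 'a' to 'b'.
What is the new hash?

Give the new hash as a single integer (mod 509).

val('a') = 1, val('b') = 2
Position k = 1, exponent = n-1-k = 3
B^3 mod M = 5^3 mod 509 = 125
Delta = (2 - 1) * 125 mod 509 = 125
New hash = (164 + 125) mod 509 = 289

Answer: 289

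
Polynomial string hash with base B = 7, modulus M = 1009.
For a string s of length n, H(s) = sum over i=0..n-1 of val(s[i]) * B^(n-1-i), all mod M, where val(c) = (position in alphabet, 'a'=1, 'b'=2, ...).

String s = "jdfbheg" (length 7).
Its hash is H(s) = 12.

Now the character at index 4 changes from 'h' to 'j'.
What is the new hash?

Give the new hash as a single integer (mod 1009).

Answer: 110

Derivation:
val('h') = 8, val('j') = 10
Position k = 4, exponent = n-1-k = 2
B^2 mod M = 7^2 mod 1009 = 49
Delta = (10 - 8) * 49 mod 1009 = 98
New hash = (12 + 98) mod 1009 = 110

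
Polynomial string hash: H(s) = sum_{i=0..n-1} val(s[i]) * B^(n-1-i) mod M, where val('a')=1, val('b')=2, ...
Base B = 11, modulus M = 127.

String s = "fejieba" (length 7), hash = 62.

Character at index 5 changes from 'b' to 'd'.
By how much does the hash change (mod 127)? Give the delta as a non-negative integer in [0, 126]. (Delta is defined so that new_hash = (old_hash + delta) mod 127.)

Delta formula: (val(new) - val(old)) * B^(n-1-k) mod M
  val('d') - val('b') = 4 - 2 = 2
  B^(n-1-k) = 11^1 mod 127 = 11
  Delta = 2 * 11 mod 127 = 22

Answer: 22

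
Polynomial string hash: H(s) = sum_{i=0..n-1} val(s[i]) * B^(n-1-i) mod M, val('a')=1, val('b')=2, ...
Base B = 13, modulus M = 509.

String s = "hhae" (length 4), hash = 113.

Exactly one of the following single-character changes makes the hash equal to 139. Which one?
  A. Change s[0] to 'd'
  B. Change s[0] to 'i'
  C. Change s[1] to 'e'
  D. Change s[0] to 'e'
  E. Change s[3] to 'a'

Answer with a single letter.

Option A: s[0]='h'->'d', delta=(4-8)*13^3 mod 509 = 374, hash=113+374 mod 509 = 487
Option B: s[0]='h'->'i', delta=(9-8)*13^3 mod 509 = 161, hash=113+161 mod 509 = 274
Option C: s[1]='h'->'e', delta=(5-8)*13^2 mod 509 = 2, hash=113+2 mod 509 = 115
Option D: s[0]='h'->'e', delta=(5-8)*13^3 mod 509 = 26, hash=113+26 mod 509 = 139 <-- target
Option E: s[3]='e'->'a', delta=(1-5)*13^0 mod 509 = 505, hash=113+505 mod 509 = 109

Answer: D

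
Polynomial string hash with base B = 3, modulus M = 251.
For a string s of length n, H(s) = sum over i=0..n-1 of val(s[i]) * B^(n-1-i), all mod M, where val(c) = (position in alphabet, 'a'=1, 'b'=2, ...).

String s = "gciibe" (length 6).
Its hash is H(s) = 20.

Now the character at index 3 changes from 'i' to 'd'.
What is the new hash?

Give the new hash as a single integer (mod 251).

Answer: 226

Derivation:
val('i') = 9, val('d') = 4
Position k = 3, exponent = n-1-k = 2
B^2 mod M = 3^2 mod 251 = 9
Delta = (4 - 9) * 9 mod 251 = 206
New hash = (20 + 206) mod 251 = 226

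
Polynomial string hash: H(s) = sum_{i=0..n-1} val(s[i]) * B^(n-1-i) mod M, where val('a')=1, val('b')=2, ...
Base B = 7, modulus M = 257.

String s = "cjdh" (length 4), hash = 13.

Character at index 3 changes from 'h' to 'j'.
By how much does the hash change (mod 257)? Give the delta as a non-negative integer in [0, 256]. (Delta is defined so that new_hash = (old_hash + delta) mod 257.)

Delta formula: (val(new) - val(old)) * B^(n-1-k) mod M
  val('j') - val('h') = 10 - 8 = 2
  B^(n-1-k) = 7^0 mod 257 = 1
  Delta = 2 * 1 mod 257 = 2

Answer: 2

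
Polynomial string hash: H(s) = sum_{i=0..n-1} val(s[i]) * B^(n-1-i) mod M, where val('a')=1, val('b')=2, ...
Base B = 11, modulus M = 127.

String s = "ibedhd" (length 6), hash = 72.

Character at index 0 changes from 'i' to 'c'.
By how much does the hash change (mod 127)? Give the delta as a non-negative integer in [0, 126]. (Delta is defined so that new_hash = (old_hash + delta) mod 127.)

Answer: 37

Derivation:
Delta formula: (val(new) - val(old)) * B^(n-1-k) mod M
  val('c') - val('i') = 3 - 9 = -6
  B^(n-1-k) = 11^5 mod 127 = 15
  Delta = -6 * 15 mod 127 = 37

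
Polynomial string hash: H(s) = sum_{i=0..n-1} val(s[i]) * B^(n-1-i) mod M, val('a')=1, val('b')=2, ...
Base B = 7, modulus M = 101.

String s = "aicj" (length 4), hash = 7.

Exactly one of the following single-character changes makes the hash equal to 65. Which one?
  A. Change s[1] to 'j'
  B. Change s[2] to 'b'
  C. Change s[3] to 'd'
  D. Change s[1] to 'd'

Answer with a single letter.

Answer: D

Derivation:
Option A: s[1]='i'->'j', delta=(10-9)*7^2 mod 101 = 49, hash=7+49 mod 101 = 56
Option B: s[2]='c'->'b', delta=(2-3)*7^1 mod 101 = 94, hash=7+94 mod 101 = 0
Option C: s[3]='j'->'d', delta=(4-10)*7^0 mod 101 = 95, hash=7+95 mod 101 = 1
Option D: s[1]='i'->'d', delta=(4-9)*7^2 mod 101 = 58, hash=7+58 mod 101 = 65 <-- target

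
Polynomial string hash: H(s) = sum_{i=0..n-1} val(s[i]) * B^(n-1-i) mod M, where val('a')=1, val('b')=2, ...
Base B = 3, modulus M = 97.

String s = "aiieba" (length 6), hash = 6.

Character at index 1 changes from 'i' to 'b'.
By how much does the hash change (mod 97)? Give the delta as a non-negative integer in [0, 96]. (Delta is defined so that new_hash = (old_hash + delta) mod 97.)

Delta formula: (val(new) - val(old)) * B^(n-1-k) mod M
  val('b') - val('i') = 2 - 9 = -7
  B^(n-1-k) = 3^4 mod 97 = 81
  Delta = -7 * 81 mod 97 = 15

Answer: 15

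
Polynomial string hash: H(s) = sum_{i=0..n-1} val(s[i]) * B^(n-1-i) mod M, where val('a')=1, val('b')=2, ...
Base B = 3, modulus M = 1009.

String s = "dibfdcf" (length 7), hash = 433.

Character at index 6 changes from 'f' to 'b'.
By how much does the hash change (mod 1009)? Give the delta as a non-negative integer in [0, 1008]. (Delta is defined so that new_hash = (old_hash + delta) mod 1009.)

Delta formula: (val(new) - val(old)) * B^(n-1-k) mod M
  val('b') - val('f') = 2 - 6 = -4
  B^(n-1-k) = 3^0 mod 1009 = 1
  Delta = -4 * 1 mod 1009 = 1005

Answer: 1005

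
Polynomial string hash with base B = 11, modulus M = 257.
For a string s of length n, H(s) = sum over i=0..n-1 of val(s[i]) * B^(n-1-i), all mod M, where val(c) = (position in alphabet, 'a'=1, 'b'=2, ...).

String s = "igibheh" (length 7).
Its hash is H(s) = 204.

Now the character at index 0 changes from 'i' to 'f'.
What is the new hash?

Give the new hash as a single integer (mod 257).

val('i') = 9, val('f') = 6
Position k = 0, exponent = n-1-k = 6
B^6 mod M = 11^6 mod 257 = 60
Delta = (6 - 9) * 60 mod 257 = 77
New hash = (204 + 77) mod 257 = 24

Answer: 24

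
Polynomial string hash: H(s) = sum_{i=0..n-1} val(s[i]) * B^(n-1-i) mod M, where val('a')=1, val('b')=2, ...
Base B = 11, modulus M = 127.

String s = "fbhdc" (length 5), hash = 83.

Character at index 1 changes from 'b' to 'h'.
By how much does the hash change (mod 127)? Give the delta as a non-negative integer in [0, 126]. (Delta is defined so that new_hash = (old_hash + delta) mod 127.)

Answer: 112

Derivation:
Delta formula: (val(new) - val(old)) * B^(n-1-k) mod M
  val('h') - val('b') = 8 - 2 = 6
  B^(n-1-k) = 11^3 mod 127 = 61
  Delta = 6 * 61 mod 127 = 112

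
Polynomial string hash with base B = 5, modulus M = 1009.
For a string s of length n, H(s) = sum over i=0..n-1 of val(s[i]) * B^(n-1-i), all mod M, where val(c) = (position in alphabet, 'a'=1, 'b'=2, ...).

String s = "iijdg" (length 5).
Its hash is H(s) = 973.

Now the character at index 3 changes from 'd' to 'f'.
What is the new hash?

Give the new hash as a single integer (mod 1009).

Answer: 983

Derivation:
val('d') = 4, val('f') = 6
Position k = 3, exponent = n-1-k = 1
B^1 mod M = 5^1 mod 1009 = 5
Delta = (6 - 4) * 5 mod 1009 = 10
New hash = (973 + 10) mod 1009 = 983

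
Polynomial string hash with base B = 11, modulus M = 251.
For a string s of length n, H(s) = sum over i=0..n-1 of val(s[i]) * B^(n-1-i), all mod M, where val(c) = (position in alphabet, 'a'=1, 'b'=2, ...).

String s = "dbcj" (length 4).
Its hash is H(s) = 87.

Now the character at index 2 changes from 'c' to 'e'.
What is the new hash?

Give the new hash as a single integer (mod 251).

Answer: 109

Derivation:
val('c') = 3, val('e') = 5
Position k = 2, exponent = n-1-k = 1
B^1 mod M = 11^1 mod 251 = 11
Delta = (5 - 3) * 11 mod 251 = 22
New hash = (87 + 22) mod 251 = 109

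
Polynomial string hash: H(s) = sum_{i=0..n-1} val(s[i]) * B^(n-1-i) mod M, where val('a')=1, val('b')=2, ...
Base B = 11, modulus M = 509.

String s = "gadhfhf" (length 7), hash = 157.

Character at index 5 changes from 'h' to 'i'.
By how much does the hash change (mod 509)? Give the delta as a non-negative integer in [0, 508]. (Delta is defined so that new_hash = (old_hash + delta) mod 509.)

Delta formula: (val(new) - val(old)) * B^(n-1-k) mod M
  val('i') - val('h') = 9 - 8 = 1
  B^(n-1-k) = 11^1 mod 509 = 11
  Delta = 1 * 11 mod 509 = 11

Answer: 11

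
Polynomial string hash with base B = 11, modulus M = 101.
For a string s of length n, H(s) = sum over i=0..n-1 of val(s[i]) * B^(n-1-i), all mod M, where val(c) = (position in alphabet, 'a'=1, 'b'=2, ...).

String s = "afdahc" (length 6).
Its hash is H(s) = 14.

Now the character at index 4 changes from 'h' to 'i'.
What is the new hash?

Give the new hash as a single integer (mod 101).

Answer: 25

Derivation:
val('h') = 8, val('i') = 9
Position k = 4, exponent = n-1-k = 1
B^1 mod M = 11^1 mod 101 = 11
Delta = (9 - 8) * 11 mod 101 = 11
New hash = (14 + 11) mod 101 = 25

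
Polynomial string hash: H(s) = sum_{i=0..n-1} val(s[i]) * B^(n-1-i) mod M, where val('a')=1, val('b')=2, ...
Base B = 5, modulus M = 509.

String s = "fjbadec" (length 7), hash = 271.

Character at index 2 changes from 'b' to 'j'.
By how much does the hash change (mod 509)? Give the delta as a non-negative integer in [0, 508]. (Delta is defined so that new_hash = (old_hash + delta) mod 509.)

Delta formula: (val(new) - val(old)) * B^(n-1-k) mod M
  val('j') - val('b') = 10 - 2 = 8
  B^(n-1-k) = 5^4 mod 509 = 116
  Delta = 8 * 116 mod 509 = 419

Answer: 419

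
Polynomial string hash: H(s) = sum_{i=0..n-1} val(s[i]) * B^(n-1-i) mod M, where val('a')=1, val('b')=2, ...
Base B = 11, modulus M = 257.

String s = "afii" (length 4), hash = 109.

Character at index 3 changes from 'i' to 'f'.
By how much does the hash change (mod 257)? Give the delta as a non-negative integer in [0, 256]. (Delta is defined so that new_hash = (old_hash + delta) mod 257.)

Delta formula: (val(new) - val(old)) * B^(n-1-k) mod M
  val('f') - val('i') = 6 - 9 = -3
  B^(n-1-k) = 11^0 mod 257 = 1
  Delta = -3 * 1 mod 257 = 254

Answer: 254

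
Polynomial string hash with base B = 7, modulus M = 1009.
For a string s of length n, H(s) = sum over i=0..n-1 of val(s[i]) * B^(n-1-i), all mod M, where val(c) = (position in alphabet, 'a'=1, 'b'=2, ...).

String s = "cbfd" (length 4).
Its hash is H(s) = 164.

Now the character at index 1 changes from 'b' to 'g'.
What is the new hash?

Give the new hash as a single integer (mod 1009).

val('b') = 2, val('g') = 7
Position k = 1, exponent = n-1-k = 2
B^2 mod M = 7^2 mod 1009 = 49
Delta = (7 - 2) * 49 mod 1009 = 245
New hash = (164 + 245) mod 1009 = 409

Answer: 409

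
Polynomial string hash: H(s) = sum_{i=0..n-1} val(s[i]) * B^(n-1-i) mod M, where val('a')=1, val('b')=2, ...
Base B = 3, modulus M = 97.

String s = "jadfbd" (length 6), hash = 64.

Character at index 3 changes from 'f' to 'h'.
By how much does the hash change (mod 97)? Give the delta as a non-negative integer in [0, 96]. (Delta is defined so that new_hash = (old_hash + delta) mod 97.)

Answer: 18

Derivation:
Delta formula: (val(new) - val(old)) * B^(n-1-k) mod M
  val('h') - val('f') = 8 - 6 = 2
  B^(n-1-k) = 3^2 mod 97 = 9
  Delta = 2 * 9 mod 97 = 18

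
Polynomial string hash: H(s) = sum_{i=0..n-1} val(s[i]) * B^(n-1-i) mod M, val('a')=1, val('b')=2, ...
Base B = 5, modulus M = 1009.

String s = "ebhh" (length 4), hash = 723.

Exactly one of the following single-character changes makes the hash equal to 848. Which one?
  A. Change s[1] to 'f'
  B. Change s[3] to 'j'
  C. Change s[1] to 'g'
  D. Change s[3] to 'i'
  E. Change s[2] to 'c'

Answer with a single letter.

Option A: s[1]='b'->'f', delta=(6-2)*5^2 mod 1009 = 100, hash=723+100 mod 1009 = 823
Option B: s[3]='h'->'j', delta=(10-8)*5^0 mod 1009 = 2, hash=723+2 mod 1009 = 725
Option C: s[1]='b'->'g', delta=(7-2)*5^2 mod 1009 = 125, hash=723+125 mod 1009 = 848 <-- target
Option D: s[3]='h'->'i', delta=(9-8)*5^0 mod 1009 = 1, hash=723+1 mod 1009 = 724
Option E: s[2]='h'->'c', delta=(3-8)*5^1 mod 1009 = 984, hash=723+984 mod 1009 = 698

Answer: C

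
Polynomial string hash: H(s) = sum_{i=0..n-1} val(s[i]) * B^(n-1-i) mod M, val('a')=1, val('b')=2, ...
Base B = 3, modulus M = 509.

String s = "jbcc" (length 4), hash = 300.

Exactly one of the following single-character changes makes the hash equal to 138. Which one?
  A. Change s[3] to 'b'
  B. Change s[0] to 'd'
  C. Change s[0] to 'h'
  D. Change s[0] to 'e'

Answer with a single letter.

Answer: B

Derivation:
Option A: s[3]='c'->'b', delta=(2-3)*3^0 mod 509 = 508, hash=300+508 mod 509 = 299
Option B: s[0]='j'->'d', delta=(4-10)*3^3 mod 509 = 347, hash=300+347 mod 509 = 138 <-- target
Option C: s[0]='j'->'h', delta=(8-10)*3^3 mod 509 = 455, hash=300+455 mod 509 = 246
Option D: s[0]='j'->'e', delta=(5-10)*3^3 mod 509 = 374, hash=300+374 mod 509 = 165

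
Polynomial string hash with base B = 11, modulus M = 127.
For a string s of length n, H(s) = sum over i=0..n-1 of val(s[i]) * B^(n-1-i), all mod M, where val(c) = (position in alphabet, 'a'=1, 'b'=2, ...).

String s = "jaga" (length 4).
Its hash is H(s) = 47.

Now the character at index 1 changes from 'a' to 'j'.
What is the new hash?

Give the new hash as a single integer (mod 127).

val('a') = 1, val('j') = 10
Position k = 1, exponent = n-1-k = 2
B^2 mod M = 11^2 mod 127 = 121
Delta = (10 - 1) * 121 mod 127 = 73
New hash = (47 + 73) mod 127 = 120

Answer: 120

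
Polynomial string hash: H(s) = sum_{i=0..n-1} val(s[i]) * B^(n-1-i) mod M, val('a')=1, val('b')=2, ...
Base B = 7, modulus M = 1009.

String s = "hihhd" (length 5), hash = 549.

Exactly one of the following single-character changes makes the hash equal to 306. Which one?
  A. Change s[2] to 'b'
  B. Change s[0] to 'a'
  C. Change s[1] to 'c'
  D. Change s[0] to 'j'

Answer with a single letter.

Option A: s[2]='h'->'b', delta=(2-8)*7^2 mod 1009 = 715, hash=549+715 mod 1009 = 255
Option B: s[0]='h'->'a', delta=(1-8)*7^4 mod 1009 = 346, hash=549+346 mod 1009 = 895
Option C: s[1]='i'->'c', delta=(3-9)*7^3 mod 1009 = 969, hash=549+969 mod 1009 = 509
Option D: s[0]='h'->'j', delta=(10-8)*7^4 mod 1009 = 766, hash=549+766 mod 1009 = 306 <-- target

Answer: D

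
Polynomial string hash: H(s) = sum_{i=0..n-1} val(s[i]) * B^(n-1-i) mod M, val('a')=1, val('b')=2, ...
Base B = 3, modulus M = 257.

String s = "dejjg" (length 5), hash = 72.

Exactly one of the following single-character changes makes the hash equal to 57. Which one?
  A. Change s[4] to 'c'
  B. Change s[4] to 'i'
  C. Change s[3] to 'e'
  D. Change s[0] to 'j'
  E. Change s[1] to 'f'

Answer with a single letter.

Answer: C

Derivation:
Option A: s[4]='g'->'c', delta=(3-7)*3^0 mod 257 = 253, hash=72+253 mod 257 = 68
Option B: s[4]='g'->'i', delta=(9-7)*3^0 mod 257 = 2, hash=72+2 mod 257 = 74
Option C: s[3]='j'->'e', delta=(5-10)*3^1 mod 257 = 242, hash=72+242 mod 257 = 57 <-- target
Option D: s[0]='d'->'j', delta=(10-4)*3^4 mod 257 = 229, hash=72+229 mod 257 = 44
Option E: s[1]='e'->'f', delta=(6-5)*3^3 mod 257 = 27, hash=72+27 mod 257 = 99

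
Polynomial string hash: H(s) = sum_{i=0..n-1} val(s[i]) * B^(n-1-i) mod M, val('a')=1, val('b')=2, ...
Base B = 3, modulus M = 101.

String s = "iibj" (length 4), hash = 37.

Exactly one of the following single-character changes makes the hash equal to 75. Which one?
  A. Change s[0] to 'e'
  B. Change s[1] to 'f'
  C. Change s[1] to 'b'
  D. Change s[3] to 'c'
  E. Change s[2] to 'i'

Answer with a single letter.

Option A: s[0]='i'->'e', delta=(5-9)*3^3 mod 101 = 94, hash=37+94 mod 101 = 30
Option B: s[1]='i'->'f', delta=(6-9)*3^2 mod 101 = 74, hash=37+74 mod 101 = 10
Option C: s[1]='i'->'b', delta=(2-9)*3^2 mod 101 = 38, hash=37+38 mod 101 = 75 <-- target
Option D: s[3]='j'->'c', delta=(3-10)*3^0 mod 101 = 94, hash=37+94 mod 101 = 30
Option E: s[2]='b'->'i', delta=(9-2)*3^1 mod 101 = 21, hash=37+21 mod 101 = 58

Answer: C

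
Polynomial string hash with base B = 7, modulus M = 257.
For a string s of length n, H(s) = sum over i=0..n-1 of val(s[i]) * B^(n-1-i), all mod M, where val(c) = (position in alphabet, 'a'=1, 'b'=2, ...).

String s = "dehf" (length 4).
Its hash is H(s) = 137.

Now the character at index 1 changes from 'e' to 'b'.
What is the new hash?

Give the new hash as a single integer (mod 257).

Answer: 247

Derivation:
val('e') = 5, val('b') = 2
Position k = 1, exponent = n-1-k = 2
B^2 mod M = 7^2 mod 257 = 49
Delta = (2 - 5) * 49 mod 257 = 110
New hash = (137 + 110) mod 257 = 247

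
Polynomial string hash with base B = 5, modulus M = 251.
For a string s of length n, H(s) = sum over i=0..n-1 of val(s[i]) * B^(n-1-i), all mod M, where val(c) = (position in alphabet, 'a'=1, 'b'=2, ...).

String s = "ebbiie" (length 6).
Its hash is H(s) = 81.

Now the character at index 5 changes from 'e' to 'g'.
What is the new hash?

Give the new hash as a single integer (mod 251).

val('e') = 5, val('g') = 7
Position k = 5, exponent = n-1-k = 0
B^0 mod M = 5^0 mod 251 = 1
Delta = (7 - 5) * 1 mod 251 = 2
New hash = (81 + 2) mod 251 = 83

Answer: 83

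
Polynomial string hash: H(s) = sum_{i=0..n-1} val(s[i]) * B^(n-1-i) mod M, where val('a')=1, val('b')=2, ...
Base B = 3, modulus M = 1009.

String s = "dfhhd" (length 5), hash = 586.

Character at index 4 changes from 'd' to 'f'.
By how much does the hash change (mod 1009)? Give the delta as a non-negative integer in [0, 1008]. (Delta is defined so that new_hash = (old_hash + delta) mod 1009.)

Delta formula: (val(new) - val(old)) * B^(n-1-k) mod M
  val('f') - val('d') = 6 - 4 = 2
  B^(n-1-k) = 3^0 mod 1009 = 1
  Delta = 2 * 1 mod 1009 = 2

Answer: 2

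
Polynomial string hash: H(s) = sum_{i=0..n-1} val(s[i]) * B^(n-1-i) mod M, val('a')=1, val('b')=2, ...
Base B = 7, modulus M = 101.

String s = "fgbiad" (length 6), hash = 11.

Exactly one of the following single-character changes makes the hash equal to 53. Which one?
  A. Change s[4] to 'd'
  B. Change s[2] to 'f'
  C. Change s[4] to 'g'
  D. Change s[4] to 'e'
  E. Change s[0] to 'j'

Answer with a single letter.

Option A: s[4]='a'->'d', delta=(4-1)*7^1 mod 101 = 21, hash=11+21 mod 101 = 32
Option B: s[2]='b'->'f', delta=(6-2)*7^3 mod 101 = 59, hash=11+59 mod 101 = 70
Option C: s[4]='a'->'g', delta=(7-1)*7^1 mod 101 = 42, hash=11+42 mod 101 = 53 <-- target
Option D: s[4]='a'->'e', delta=(5-1)*7^1 mod 101 = 28, hash=11+28 mod 101 = 39
Option E: s[0]='f'->'j', delta=(10-6)*7^5 mod 101 = 63, hash=11+63 mod 101 = 74

Answer: C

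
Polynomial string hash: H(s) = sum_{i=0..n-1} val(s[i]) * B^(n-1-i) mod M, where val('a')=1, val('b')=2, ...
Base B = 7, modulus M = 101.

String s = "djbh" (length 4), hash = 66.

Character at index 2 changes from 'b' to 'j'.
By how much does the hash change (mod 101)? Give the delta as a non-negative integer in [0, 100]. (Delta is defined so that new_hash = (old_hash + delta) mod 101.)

Answer: 56

Derivation:
Delta formula: (val(new) - val(old)) * B^(n-1-k) mod M
  val('j') - val('b') = 10 - 2 = 8
  B^(n-1-k) = 7^1 mod 101 = 7
  Delta = 8 * 7 mod 101 = 56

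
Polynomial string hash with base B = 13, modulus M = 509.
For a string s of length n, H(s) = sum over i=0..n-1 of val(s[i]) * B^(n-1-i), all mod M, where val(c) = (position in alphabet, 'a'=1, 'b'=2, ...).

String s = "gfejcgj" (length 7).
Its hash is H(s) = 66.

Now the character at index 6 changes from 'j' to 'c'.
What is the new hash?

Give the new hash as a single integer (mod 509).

val('j') = 10, val('c') = 3
Position k = 6, exponent = n-1-k = 0
B^0 mod M = 13^0 mod 509 = 1
Delta = (3 - 10) * 1 mod 509 = 502
New hash = (66 + 502) mod 509 = 59

Answer: 59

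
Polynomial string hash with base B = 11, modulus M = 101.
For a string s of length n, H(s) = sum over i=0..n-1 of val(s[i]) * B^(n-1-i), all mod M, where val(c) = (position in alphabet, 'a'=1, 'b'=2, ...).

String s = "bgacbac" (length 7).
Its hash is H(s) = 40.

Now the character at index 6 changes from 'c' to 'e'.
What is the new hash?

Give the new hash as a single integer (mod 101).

val('c') = 3, val('e') = 5
Position k = 6, exponent = n-1-k = 0
B^0 mod M = 11^0 mod 101 = 1
Delta = (5 - 3) * 1 mod 101 = 2
New hash = (40 + 2) mod 101 = 42

Answer: 42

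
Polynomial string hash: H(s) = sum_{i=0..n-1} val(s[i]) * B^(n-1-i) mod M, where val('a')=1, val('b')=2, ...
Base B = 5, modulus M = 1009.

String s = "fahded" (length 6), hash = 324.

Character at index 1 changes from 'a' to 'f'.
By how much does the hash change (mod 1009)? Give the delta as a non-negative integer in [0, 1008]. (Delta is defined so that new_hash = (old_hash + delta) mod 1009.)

Delta formula: (val(new) - val(old)) * B^(n-1-k) mod M
  val('f') - val('a') = 6 - 1 = 5
  B^(n-1-k) = 5^4 mod 1009 = 625
  Delta = 5 * 625 mod 1009 = 98

Answer: 98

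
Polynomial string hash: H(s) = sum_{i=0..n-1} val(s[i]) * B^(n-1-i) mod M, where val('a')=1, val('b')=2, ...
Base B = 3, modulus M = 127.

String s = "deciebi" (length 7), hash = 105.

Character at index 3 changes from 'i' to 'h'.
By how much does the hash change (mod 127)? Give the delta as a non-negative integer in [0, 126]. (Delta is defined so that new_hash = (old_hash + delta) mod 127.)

Answer: 100

Derivation:
Delta formula: (val(new) - val(old)) * B^(n-1-k) mod M
  val('h') - val('i') = 8 - 9 = -1
  B^(n-1-k) = 3^3 mod 127 = 27
  Delta = -1 * 27 mod 127 = 100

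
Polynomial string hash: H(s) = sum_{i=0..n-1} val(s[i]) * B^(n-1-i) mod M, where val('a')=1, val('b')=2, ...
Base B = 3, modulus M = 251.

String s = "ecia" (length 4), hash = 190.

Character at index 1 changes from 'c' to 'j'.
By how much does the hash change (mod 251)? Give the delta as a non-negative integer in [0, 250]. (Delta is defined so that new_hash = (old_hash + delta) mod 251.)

Delta formula: (val(new) - val(old)) * B^(n-1-k) mod M
  val('j') - val('c') = 10 - 3 = 7
  B^(n-1-k) = 3^2 mod 251 = 9
  Delta = 7 * 9 mod 251 = 63

Answer: 63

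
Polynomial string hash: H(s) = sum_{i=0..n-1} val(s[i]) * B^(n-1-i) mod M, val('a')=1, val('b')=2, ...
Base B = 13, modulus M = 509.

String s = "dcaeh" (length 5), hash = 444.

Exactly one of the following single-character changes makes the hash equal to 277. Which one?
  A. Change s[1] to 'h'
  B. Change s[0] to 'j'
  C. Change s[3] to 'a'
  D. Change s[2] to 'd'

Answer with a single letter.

Answer: B

Derivation:
Option A: s[1]='c'->'h', delta=(8-3)*13^3 mod 509 = 296, hash=444+296 mod 509 = 231
Option B: s[0]='d'->'j', delta=(10-4)*13^4 mod 509 = 342, hash=444+342 mod 509 = 277 <-- target
Option C: s[3]='e'->'a', delta=(1-5)*13^1 mod 509 = 457, hash=444+457 mod 509 = 392
Option D: s[2]='a'->'d', delta=(4-1)*13^2 mod 509 = 507, hash=444+507 mod 509 = 442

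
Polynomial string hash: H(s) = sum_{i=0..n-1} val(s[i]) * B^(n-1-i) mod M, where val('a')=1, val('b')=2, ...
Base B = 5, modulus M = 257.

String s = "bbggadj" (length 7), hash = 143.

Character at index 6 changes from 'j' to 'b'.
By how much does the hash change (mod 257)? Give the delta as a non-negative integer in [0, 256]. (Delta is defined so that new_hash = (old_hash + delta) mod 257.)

Answer: 249

Derivation:
Delta formula: (val(new) - val(old)) * B^(n-1-k) mod M
  val('b') - val('j') = 2 - 10 = -8
  B^(n-1-k) = 5^0 mod 257 = 1
  Delta = -8 * 1 mod 257 = 249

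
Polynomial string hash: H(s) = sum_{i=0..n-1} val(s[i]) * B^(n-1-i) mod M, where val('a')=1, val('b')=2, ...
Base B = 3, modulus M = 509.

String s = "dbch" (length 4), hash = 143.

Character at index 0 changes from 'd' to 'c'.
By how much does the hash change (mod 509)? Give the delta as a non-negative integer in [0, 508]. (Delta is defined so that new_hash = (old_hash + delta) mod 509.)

Answer: 482

Derivation:
Delta formula: (val(new) - val(old)) * B^(n-1-k) mod M
  val('c') - val('d') = 3 - 4 = -1
  B^(n-1-k) = 3^3 mod 509 = 27
  Delta = -1 * 27 mod 509 = 482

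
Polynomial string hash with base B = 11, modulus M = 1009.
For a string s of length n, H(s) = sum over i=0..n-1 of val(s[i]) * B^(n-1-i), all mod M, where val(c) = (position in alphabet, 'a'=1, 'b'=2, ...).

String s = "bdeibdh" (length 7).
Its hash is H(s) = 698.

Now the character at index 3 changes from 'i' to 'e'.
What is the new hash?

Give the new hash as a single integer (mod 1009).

val('i') = 9, val('e') = 5
Position k = 3, exponent = n-1-k = 3
B^3 mod M = 11^3 mod 1009 = 322
Delta = (5 - 9) * 322 mod 1009 = 730
New hash = (698 + 730) mod 1009 = 419

Answer: 419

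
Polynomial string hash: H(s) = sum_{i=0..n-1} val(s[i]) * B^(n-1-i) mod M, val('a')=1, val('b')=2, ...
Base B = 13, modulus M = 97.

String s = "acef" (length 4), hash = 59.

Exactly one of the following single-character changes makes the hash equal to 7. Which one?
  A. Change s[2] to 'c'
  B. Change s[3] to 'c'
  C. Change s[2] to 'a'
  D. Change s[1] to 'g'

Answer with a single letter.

Option A: s[2]='e'->'c', delta=(3-5)*13^1 mod 97 = 71, hash=59+71 mod 97 = 33
Option B: s[3]='f'->'c', delta=(3-6)*13^0 mod 97 = 94, hash=59+94 mod 97 = 56
Option C: s[2]='e'->'a', delta=(1-5)*13^1 mod 97 = 45, hash=59+45 mod 97 = 7 <-- target
Option D: s[1]='c'->'g', delta=(7-3)*13^2 mod 97 = 94, hash=59+94 mod 97 = 56

Answer: C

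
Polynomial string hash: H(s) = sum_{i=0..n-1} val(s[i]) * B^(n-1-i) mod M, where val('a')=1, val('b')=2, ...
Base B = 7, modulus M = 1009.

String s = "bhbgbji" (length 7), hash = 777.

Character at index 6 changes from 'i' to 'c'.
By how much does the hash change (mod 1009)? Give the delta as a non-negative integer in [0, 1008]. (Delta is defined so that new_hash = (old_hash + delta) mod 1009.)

Delta formula: (val(new) - val(old)) * B^(n-1-k) mod M
  val('c') - val('i') = 3 - 9 = -6
  B^(n-1-k) = 7^0 mod 1009 = 1
  Delta = -6 * 1 mod 1009 = 1003

Answer: 1003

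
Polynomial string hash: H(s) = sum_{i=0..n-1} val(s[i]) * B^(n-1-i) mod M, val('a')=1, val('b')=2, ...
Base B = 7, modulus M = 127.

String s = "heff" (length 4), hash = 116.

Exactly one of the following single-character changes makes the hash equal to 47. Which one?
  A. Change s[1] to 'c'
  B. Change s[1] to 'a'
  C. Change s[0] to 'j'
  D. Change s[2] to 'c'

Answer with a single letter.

Option A: s[1]='e'->'c', delta=(3-5)*7^2 mod 127 = 29, hash=116+29 mod 127 = 18
Option B: s[1]='e'->'a', delta=(1-5)*7^2 mod 127 = 58, hash=116+58 mod 127 = 47 <-- target
Option C: s[0]='h'->'j', delta=(10-8)*7^3 mod 127 = 51, hash=116+51 mod 127 = 40
Option D: s[2]='f'->'c', delta=(3-6)*7^1 mod 127 = 106, hash=116+106 mod 127 = 95

Answer: B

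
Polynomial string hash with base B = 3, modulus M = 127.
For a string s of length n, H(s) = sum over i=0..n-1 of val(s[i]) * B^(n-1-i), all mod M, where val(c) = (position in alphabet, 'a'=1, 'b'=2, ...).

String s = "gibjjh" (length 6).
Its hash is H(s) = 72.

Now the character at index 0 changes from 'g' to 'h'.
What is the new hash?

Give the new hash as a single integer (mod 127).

val('g') = 7, val('h') = 8
Position k = 0, exponent = n-1-k = 5
B^5 mod M = 3^5 mod 127 = 116
Delta = (8 - 7) * 116 mod 127 = 116
New hash = (72 + 116) mod 127 = 61

Answer: 61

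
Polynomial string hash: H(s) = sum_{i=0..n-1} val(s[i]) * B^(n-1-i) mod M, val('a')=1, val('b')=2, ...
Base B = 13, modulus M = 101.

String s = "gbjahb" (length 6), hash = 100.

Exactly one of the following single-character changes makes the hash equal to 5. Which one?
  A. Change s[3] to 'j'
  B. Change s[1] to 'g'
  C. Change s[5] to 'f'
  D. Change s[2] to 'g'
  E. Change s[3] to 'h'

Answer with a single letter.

Option A: s[3]='a'->'j', delta=(10-1)*13^2 mod 101 = 6, hash=100+6 mod 101 = 5 <-- target
Option B: s[1]='b'->'g', delta=(7-2)*13^4 mod 101 = 92, hash=100+92 mod 101 = 91
Option C: s[5]='b'->'f', delta=(6-2)*13^0 mod 101 = 4, hash=100+4 mod 101 = 3
Option D: s[2]='j'->'g', delta=(7-10)*13^3 mod 101 = 75, hash=100+75 mod 101 = 74
Option E: s[3]='a'->'h', delta=(8-1)*13^2 mod 101 = 72, hash=100+72 mod 101 = 71

Answer: A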